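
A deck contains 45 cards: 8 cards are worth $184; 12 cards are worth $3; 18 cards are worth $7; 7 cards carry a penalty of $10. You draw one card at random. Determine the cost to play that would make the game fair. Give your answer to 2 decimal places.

$34.76

E[payout] = (8/45)·184 + (12/45)·3 + (18/45)·7 + (7/45)·(-10) = 1564/45
Fair fee = E[payout] = 1564/45 ≈ $34.76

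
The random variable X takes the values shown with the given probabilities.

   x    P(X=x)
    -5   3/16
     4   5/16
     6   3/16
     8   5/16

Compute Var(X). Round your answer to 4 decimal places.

20.9336

E[X] = (3/16)·(-5) + (5/16)·4 + (3/16)·6 + (5/16)·8 = 63/16
E[X²] = (3/16)·25 + (5/16)·16 + (3/16)·36 + (5/16)·64 = 583/16
Var(X) = 583/16 − (63/16)² = 5359/256 ≈ 20.9336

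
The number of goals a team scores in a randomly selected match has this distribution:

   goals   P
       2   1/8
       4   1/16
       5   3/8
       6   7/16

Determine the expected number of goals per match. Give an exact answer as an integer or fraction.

E[X] = (1/8)·2 + (1/16)·4 + (3/8)·5 + (7/16)·6
     = 5

5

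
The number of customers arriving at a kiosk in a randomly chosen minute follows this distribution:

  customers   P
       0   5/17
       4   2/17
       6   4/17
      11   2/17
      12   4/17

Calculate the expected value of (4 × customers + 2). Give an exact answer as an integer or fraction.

E[4x+2] = (5/17)·2 + (2/17)·18 + (4/17)·26 + (2/17)·46 + (4/17)·50
     = 26

26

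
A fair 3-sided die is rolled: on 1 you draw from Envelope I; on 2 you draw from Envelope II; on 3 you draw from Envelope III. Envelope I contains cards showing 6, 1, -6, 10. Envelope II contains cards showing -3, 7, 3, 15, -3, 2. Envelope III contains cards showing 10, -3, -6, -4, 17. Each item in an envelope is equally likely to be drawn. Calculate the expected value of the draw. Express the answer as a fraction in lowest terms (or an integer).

E[X | Envelope I] = (6 + 1 − 6 + 10)/4 = 11/4
E[X | Envelope II] = (-3 + 7 + 3 + 15 − 3 + 2)/6 = 7/2
E[X | Envelope III] = (10 − 3 − 6 − 4 + 17)/5 = 14/5
E[X] = (1/3)·11/4 + (1/3)·7/2 + (1/3)·14/5 = 181/60

181/60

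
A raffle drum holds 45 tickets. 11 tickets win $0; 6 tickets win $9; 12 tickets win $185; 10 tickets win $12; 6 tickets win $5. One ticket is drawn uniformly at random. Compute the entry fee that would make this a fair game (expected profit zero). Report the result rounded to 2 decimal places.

E[payout] = (11/45)·0 + (6/45)·9 + (12/45)·185 + (10/45)·12 + (6/45)·5 = 808/15
Fair fee = E[payout] = 808/15 ≈ $53.87

$53.87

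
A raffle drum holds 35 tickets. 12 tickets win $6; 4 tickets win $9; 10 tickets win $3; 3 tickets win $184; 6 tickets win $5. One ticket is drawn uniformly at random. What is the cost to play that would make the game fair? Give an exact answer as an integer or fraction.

144/7 dollars

E[payout] = (12/35)·6 + (4/35)·9 + (10/35)·3 + (3/35)·184 + (6/35)·5 = 144/7
Fair fee = E[payout] = 144/7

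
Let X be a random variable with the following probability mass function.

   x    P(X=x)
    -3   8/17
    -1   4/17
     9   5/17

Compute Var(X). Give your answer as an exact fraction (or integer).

E[X] = (8/17)·(-3) + (4/17)·(-1) + (5/17)·9 = 1
E[X²] = (8/17)·9 + (4/17)·1 + (5/17)·81 = 481/17
Var(X) = 481/17 − (1)² = 464/17

464/17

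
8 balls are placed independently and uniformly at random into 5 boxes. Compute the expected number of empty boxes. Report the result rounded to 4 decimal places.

0.8389

Let Xⱼ=1 if box j is empty. P(Xⱼ=1) = ((5-1)/5)^8 = 65536/390625.
By linearity, E[#empty] = 5·65536/390625 = 65536/78125.
≈ 0.8389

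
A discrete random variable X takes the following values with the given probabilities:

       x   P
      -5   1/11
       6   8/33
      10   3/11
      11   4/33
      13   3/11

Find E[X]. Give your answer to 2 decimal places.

E[X] = (1/11)·(-5) + (8/33)·6 + (3/11)·10 + (4/33)·11 + (3/11)·13
     = 284/33 ≈ 8.61

8.61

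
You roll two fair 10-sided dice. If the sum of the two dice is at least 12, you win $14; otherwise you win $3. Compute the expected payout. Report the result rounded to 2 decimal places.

$7.95

E[payout] = (11/20)·3 + (9/20)·14 = 159/20
≈ $7.95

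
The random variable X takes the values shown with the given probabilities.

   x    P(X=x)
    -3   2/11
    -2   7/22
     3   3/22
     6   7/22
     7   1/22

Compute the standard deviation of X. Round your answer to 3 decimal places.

E[X] = 16/11, E[X²] = 196/11
Var(X) = E[X²] − (E[X])² = 196/11 − 256/121 = 1900/121
SD(X) = √(1900/121) ≈ 3.963

3.963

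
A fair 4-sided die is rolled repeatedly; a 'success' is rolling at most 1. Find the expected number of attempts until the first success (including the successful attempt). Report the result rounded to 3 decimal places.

For a geometric distribution, E[trials] = 1/p = 1/(1/4) = 4.
≈ 4.000

4.000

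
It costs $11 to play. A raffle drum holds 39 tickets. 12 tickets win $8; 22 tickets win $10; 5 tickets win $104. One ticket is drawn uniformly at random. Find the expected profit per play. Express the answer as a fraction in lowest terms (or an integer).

407/39 dollars

E[payout] = (12/39)·8 + (22/39)·10 + (5/39)·104 = 836/39
Expected profit = 836/39 − 11 = 407/39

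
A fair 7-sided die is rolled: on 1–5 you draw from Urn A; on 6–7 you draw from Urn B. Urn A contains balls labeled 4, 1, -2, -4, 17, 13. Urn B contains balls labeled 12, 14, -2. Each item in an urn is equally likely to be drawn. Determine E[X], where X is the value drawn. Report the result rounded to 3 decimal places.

E[X | Urn A] = (4 + 1 − 2 − 4 + 17 + 13)/6 = 29/6
E[X | Urn B] = (12 + 14 − 2)/3 = 8
E[X] = (5/7)·29/6 + (2/7)·8 = 241/42 ≈ 5.738

5.738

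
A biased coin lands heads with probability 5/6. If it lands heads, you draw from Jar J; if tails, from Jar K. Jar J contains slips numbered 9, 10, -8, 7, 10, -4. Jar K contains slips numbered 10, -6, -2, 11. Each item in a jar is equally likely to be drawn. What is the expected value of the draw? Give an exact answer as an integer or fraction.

31/8

E[X | Jar J] = (9 + 10 − 8 + 7 + 10 − 4)/6 = 4
E[X | Jar K] = (10 − 6 − 2 + 11)/4 = 13/4
E[X] = (5/6)·4 + (1/6)·13/4 = 31/8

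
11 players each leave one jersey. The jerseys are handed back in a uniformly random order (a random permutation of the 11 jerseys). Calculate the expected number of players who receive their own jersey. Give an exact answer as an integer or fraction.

Let Xᵢ = 1 if person i gets their own jersey. For each i, P(Xᵢ=1) = 1/11.
By linearity of expectation, E[X₁+…+X_11] = 11·(1/11) = 1.

1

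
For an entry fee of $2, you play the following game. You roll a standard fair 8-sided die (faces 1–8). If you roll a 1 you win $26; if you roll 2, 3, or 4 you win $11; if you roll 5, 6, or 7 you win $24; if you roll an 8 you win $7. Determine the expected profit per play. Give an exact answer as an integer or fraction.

61/4 dollars

E[payout] = (1/8)·7 + (3/8)·11 + (3/8)·24 + (1/8)·26 = 69/4
Expected profit = 69/4 − 2 = 61/4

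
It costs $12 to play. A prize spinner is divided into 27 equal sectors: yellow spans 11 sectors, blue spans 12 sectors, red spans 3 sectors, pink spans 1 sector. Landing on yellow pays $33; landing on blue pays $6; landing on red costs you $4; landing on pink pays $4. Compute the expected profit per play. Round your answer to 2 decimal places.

E[payout] = (11/27)·33 + (12/27)·6 + (3/27)·(-4) + (1/27)·4 = 427/27
Expected profit = 427/27 − 12 = 103/27 ≈ $3.81

$3.81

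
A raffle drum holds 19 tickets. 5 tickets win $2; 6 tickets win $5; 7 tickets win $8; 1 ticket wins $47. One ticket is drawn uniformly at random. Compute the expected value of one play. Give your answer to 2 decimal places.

E[payout] = (5/19)·2 + (6/19)·5 + (7/19)·8 + (1/19)·47 = 143/19
≈ $7.53

$7.53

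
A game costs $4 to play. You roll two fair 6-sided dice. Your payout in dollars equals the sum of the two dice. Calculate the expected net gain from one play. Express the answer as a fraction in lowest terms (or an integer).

Distribution of the sum of the two dice: 2 w.p. 1/36, 3 w.p. 1/18, 4 w.p. 1/12, 5 w.p. 1/9, 6 w.p. 5/36, 7 w.p. 1/6, …
E[payout] = (1/36)·2 + (1/18)·3 + (1/12)·4 + (1/9)·5 + (5/36)·6 + (1/6)·7 + (5/36)·8 + (1/9)·9 + (1/12)·10 + (1/18)·11 + (1/36)·12 = 7
Expected profit = 7 − 4 = 3

$3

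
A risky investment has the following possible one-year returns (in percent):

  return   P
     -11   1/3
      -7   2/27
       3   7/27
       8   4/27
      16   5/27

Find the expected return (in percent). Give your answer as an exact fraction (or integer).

E[X] = (1/3)·(-11) + (2/27)·(-7) + (7/27)·3 + (4/27)·8 + (5/27)·16
     = 20/27

20/27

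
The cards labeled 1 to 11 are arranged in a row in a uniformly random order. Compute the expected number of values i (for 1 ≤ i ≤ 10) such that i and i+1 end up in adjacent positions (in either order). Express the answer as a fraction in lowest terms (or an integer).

20/11

For each i ∈ {1,…,10}, let Xᵢ = 1 if i and i+1 are adjacent. P(Xᵢ=1) = 2·(11−1)!/11! = 2/11.
By linearity, E[ΣXᵢ] = (10)·(2/11) = 20/11.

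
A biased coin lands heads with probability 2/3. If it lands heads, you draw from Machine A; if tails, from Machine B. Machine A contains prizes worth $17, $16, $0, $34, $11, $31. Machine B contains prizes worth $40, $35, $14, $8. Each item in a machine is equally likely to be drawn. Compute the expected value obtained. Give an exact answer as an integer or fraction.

727/36 dollars

E[X | Machine A] = (17 + 16 + 0 + 34 + 11 + 31)/6 = 109/6
E[X | Machine B] = (40 + 35 + 14 + 8)/4 = 97/4
E[X] = (2/3)·109/6 + (1/3)·97/4 = 727/36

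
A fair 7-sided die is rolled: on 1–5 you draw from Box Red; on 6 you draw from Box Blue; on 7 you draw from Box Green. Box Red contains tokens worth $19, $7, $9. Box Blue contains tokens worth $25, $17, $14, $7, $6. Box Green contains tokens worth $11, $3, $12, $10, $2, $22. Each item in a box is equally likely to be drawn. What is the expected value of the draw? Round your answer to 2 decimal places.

$11.73

E[X | Box Red] = (19 + 7 + 9)/3 = 35/3
E[X | Box Blue] = (25 + 17 + 14 + 7 + 6)/5 = 69/5
E[X | Box Green] = (11 + 3 + 12 + 10 + 2 + 22)/6 = 10
E[X] = (5/7)·35/3 + (1/7)·69/5 + (1/7)·10 = 176/15 ≈ 11.73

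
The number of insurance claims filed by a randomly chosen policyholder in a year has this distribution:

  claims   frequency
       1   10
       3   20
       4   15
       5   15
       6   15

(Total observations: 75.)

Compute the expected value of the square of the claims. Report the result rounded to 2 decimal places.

17.93

Total = 75, so P(claims=1) = 10/75, etc.
E[X²] = (2/15)·1 + (4/15)·9 + (1/5)·16 + (1/5)·25 + (1/5)·36
     = 269/15 ≈ 17.93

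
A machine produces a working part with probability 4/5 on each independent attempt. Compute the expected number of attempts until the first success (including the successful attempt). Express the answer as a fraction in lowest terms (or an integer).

5/4

For a geometric distribution, E[trials] = 1/p = 1/(4/5) = 5/4.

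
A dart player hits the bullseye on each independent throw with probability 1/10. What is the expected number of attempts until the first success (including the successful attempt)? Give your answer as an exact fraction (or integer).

10

For a geometric distribution, E[trials] = 1/p = 1/(1/10) = 10.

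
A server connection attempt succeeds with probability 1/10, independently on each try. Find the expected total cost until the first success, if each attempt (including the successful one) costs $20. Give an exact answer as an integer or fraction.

E[#attempts] = 1/p = 10; E[cost] = 20·10 = 200.

$200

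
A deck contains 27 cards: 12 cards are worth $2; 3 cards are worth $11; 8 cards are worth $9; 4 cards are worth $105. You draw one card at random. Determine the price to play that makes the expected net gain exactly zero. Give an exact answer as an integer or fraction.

E[payout] = (12/27)·2 + (3/27)·11 + (8/27)·9 + (4/27)·105 = 61/3
Fair fee = E[payout] = 61/3

61/3 dollars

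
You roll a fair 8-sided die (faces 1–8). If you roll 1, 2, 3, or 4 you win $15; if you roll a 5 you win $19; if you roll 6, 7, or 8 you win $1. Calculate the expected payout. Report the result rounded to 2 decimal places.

E[payout] = (3/8)·1 + (1/2)·15 + (1/8)·19 = 41/4
≈ $10.25

$10.25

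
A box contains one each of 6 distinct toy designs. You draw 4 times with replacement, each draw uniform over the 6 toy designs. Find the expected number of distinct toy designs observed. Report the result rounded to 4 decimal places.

3.1065

Let Xⱼ=1 if type j appears at least once. P(Xⱼ=1) = 1 − ((6−1)/6)^4 = 671/1296.
E[#distinct] = 6·671/1296 = 671/216.
≈ 3.1065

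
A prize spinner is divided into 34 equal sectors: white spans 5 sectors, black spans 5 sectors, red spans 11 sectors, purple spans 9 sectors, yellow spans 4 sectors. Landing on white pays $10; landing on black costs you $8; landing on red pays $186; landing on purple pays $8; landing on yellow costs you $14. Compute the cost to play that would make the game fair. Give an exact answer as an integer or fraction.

1036/17 dollars

E[payout] = (5/34)·10 + (5/34)·(-8) + (11/34)·186 + (9/34)·8 + (4/34)·(-14) = 1036/17
Fair fee = E[payout] = 1036/17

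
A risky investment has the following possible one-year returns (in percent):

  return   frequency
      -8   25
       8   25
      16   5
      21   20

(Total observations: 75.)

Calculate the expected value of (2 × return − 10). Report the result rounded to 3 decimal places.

3.333

Total = 75, so P(return=-8) = 25/75, etc.
E[2x-10] = (1/3)·(-26) + (1/3)·6 + (1/15)·22 + (4/15)·32
     = 10/3 ≈ 3.333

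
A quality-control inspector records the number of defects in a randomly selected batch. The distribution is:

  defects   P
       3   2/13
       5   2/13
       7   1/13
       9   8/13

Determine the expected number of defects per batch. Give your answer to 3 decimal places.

7.308

E[X] = (2/13)·3 + (2/13)·5 + (1/13)·7 + (8/13)·9
     = 95/13 ≈ 7.308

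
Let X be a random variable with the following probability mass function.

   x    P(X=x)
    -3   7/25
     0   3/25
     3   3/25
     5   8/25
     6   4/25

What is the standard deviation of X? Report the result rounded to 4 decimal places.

3.6102

E[X] = 52/25, E[X²] = 434/25
Var(X) = E[X²] − (E[X])² = 434/25 − 2704/625 = 8146/625
SD(X) = √(8146/625) ≈ 3.6102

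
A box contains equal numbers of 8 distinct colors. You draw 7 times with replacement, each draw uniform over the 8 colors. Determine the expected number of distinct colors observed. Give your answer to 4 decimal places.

Let Xⱼ=1 if type j appears at least once. P(Xⱼ=1) = 1 − ((8−1)/8)^7 = 1273609/2097152.
E[#distinct] = 8·1273609/2097152 = 1273609/262144.
≈ 4.8584

4.8584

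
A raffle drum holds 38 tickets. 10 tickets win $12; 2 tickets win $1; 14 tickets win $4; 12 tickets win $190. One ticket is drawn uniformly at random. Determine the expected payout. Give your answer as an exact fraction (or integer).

1229/19 dollars

E[payout] = (10/38)·12 + (2/38)·1 + (14/38)·4 + (12/38)·190 = 1229/19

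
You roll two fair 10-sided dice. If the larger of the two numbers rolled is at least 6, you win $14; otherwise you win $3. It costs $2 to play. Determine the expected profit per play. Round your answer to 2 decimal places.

E[payout] = (1/4)·3 + (3/4)·14 = 45/4
Expected profit = 45/4 − 2 = 37/4 ≈ $9.25

$9.25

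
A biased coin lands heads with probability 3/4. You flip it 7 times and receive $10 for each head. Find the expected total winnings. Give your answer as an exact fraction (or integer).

E[#heads] = 7·3/4 = 21/4 (linearity over flips).
E[winnings] = 10·21/4 = 105/2.

105/2 dollars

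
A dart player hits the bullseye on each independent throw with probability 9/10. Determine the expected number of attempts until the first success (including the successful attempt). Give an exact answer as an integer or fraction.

10/9

For a geometric distribution, E[trials] = 1/p = 1/(9/10) = 10/9.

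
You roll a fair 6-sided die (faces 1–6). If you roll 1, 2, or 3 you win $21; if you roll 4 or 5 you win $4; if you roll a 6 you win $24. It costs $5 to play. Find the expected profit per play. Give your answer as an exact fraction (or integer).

65/6 dollars

E[payout] = (1/3)·4 + (1/2)·21 + (1/6)·24 = 95/6
Expected profit = 95/6 − 5 = 65/6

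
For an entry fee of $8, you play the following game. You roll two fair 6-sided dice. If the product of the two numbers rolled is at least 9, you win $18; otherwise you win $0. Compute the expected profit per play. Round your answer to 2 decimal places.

E[payout] = (4/9)·0 + (5/9)·18 = 10
Expected profit = 10 − 8 = 2 ≈ $2.00

$2.00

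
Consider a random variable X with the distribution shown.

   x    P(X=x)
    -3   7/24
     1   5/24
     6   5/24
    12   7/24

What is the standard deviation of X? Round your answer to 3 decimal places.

5.972

E[X] = 49/12, E[X²] = 157/3
Var(X) = E[X²] − (E[X])² = 157/3 − 2401/144 = 5135/144
SD(X) = √(5135/144) ≈ 5.972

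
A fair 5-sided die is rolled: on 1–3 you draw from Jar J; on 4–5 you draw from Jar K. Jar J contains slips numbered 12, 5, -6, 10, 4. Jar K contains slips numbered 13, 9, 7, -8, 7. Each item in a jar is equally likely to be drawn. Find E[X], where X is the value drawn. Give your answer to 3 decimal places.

E[X | Jar J] = (12 + 5 − 6 + 10 + 4)/5 = 5
E[X | Jar K] = (13 + 9 + 7 − 8 + 7)/5 = 28/5
E[X] = (3/5)·5 + (2/5)·28/5 = 131/25 ≈ 5.240

5.240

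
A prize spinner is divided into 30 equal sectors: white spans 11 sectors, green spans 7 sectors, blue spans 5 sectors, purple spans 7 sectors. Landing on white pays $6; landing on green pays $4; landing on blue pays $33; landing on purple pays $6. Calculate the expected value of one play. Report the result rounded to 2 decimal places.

E[payout] = (11/30)·6 + (7/30)·4 + (5/30)·33 + (7/30)·6 = 301/30
≈ $10.03

$10.03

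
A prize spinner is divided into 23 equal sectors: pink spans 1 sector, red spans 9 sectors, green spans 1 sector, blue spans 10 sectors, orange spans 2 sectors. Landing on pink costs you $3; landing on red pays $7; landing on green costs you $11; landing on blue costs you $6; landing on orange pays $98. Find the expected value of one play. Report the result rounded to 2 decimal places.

$8.04

E[payout] = (1/23)·(-3) + (9/23)·7 + (1/23)·(-11) + (10/23)·(-6) + (2/23)·98 = 185/23
≈ $8.04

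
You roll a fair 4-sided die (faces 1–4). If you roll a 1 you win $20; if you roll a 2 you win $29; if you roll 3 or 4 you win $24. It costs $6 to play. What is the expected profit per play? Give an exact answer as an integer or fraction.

73/4 dollars

E[payout] = (1/4)·20 + (1/2)·24 + (1/4)·29 = 97/4
Expected profit = 97/4 − 6 = 73/4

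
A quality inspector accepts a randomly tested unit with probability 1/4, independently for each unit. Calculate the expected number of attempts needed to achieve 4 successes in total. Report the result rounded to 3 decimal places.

By linearity (sum of 4 independent geometric waits), E[trials] = 4/p = 4/(1/4) = 16.
≈ 16.000

16.000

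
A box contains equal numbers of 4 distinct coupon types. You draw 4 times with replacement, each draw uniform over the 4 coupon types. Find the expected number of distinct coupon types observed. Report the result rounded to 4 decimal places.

Let Xⱼ=1 if type j appears at least once. P(Xⱼ=1) = 1 − ((4−1)/4)^4 = 175/256.
E[#distinct] = 4·175/256 = 175/64.
≈ 2.7344

2.7344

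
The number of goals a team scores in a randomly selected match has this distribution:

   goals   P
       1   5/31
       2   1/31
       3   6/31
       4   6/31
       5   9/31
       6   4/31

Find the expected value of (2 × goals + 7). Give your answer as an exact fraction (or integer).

453/31

E[2x+7] = (5/31)·9 + (1/31)·11 + (6/31)·13 + (6/31)·15 + (9/31)·17 + (4/31)·19
     = 453/31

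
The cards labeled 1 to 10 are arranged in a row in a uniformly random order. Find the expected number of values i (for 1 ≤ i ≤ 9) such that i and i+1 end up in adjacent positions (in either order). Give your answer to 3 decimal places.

1.800

For each i ∈ {1,…,9}, let Xᵢ = 1 if i and i+1 are adjacent. P(Xᵢ=1) = 2·(10−1)!/10! = 2/10.
By linearity, E[ΣXᵢ] = (9)·(2/10) = 9/5.
≈ 1.800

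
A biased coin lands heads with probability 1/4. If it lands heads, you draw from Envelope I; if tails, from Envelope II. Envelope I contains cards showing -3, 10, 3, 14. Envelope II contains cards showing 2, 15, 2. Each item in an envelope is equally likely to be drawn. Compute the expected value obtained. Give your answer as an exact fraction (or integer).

E[X | Envelope I] = (-3 + 10 + 3 + 14)/4 = 6
E[X | Envelope II] = (2 + 15 + 2)/3 = 19/3
E[X] = (1/4)·6 + (3/4)·19/3 = 25/4

25/4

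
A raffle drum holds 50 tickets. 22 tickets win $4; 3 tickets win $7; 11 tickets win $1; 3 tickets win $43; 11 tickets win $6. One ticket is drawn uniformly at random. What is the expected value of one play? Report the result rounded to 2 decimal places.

E[payout] = (22/50)·4 + (3/50)·7 + (11/50)·1 + (3/50)·43 + (11/50)·6 = 63/10
≈ $6.30

$6.30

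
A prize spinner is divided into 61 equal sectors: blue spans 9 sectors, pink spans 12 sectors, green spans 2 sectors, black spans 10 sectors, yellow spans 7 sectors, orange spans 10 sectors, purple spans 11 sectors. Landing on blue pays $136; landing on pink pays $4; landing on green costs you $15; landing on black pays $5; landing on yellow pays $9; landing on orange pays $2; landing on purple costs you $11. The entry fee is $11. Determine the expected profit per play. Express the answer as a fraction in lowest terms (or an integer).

E[payout] = (9/61)·136 + (12/61)·4 + (2/61)·(-15) + (10/61)·5 + (7/61)·9 + (10/61)·2 + (11/61)·(-11) = 1254/61
Expected profit = 1254/61 − 11 = 583/61

583/61 dollars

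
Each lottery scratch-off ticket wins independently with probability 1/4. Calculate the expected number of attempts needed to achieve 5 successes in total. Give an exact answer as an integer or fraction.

20

By linearity (sum of 5 independent geometric waits), E[trials] = 5/p = 5/(1/4) = 20.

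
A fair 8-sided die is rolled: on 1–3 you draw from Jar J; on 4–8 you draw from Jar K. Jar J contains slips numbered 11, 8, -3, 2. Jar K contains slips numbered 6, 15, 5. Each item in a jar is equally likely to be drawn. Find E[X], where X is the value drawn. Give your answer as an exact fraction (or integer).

E[X | Jar J] = (11 + 8 − 3 + 2)/4 = 9/2
E[X | Jar K] = (6 + 15 + 5)/3 = 26/3
E[X] = (3/8)·9/2 + (5/8)·26/3 = 341/48

341/48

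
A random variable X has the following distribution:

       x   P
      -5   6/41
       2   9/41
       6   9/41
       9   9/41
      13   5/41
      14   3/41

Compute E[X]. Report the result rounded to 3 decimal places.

5.610

E[X] = (6/41)·(-5) + (9/41)·2 + (9/41)·6 + (9/41)·9 + (5/41)·13 + (3/41)·14
     = 230/41 ≈ 5.610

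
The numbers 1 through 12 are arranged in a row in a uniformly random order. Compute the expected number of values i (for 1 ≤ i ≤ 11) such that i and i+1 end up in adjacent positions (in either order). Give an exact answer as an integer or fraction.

11/6

For each i ∈ {1,…,11}, let Xᵢ = 1 if i and i+1 are adjacent. P(Xᵢ=1) = 2·(12−1)!/12! = 2/12.
By linearity, E[ΣXᵢ] = (11)·(2/12) = 11/6.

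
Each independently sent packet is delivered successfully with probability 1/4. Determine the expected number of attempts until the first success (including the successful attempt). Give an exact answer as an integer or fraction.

For a geometric distribution, E[trials] = 1/p = 1/(1/4) = 4.

4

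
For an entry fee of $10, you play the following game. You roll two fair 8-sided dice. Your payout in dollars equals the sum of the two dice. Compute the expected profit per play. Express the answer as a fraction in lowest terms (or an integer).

-$1

Distribution of the sum of the two dice: 2 w.p. 1/64, 3 w.p. 1/32, 4 w.p. 3/64, 5 w.p. 1/16, 6 w.p. 5/64, 7 w.p. 3/32, …
E[payout] = (1/64)·2 + (1/32)·3 + (3/64)·4 + (1/16)·5 + (5/64)·6 + (3/32)·7 + (7/64)·8 + (1/8)·9 + (7/64)·10 + (3/32)·11 + (5/64)·12 + (1/16)·13 + (3/64)·14 + (1/32)·15 + (1/64)·16 = 9
Expected profit = 9 − 10 = -1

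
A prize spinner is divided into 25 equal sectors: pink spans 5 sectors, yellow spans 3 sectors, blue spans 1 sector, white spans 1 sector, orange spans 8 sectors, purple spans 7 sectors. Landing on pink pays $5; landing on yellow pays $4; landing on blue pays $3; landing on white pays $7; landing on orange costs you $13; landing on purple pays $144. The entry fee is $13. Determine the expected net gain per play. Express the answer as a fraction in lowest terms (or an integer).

E[payout] = (5/25)·5 + (3/25)·4 + (1/25)·3 + (1/25)·7 + (8/25)·(-13) + (7/25)·144 = 951/25
Expected profit = 951/25 − 13 = 626/25

626/25 dollars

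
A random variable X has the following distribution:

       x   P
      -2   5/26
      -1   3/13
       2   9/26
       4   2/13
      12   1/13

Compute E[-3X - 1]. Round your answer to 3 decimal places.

-5.846

E[-3x-1] = (5/26)·5 + (3/13)·2 + (9/26)·(-7) + (2/13)·(-13) + (1/13)·(-37)
     = -76/13 ≈ -5.846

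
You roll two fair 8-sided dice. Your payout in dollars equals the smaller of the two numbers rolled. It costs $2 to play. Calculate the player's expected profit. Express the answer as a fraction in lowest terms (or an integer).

Distribution of the smaller of the two numbers rolled: 1 w.p. 15/64, 2 w.p. 13/64, 3 w.p. 11/64, 4 w.p. 9/64, 5 w.p. 7/64, 6 w.p. 5/64, …
E[payout] = (15/64)·1 + (13/64)·2 + (11/64)·3 + (9/64)·4 + (7/64)·5 + (5/64)·6 + (3/64)·7 + (1/64)·8 = 51/16
Expected profit = 51/16 − 2 = 19/16

19/16 dollars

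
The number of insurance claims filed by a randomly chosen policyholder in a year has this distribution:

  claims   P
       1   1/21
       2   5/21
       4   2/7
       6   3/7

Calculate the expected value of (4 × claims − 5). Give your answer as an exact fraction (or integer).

251/21

E[4x-5] = (1/21)·(-1) + (5/21)·3 + (2/7)·11 + (3/7)·19
     = 251/21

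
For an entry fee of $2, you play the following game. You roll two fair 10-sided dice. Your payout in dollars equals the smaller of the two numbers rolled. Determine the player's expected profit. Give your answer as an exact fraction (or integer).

37/20 dollars

Distribution of the smaller of the two numbers rolled: 1 w.p. 19/100, 2 w.p. 17/100, 3 w.p. 3/20, 4 w.p. 13/100, 5 w.p. 11/100, 6 w.p. 9/100, …
E[payout] = (19/100)·1 + (17/100)·2 + (3/20)·3 + (13/100)·4 + (11/100)·5 + (9/100)·6 + (7/100)·7 + (1/20)·8 + (3/100)·9 + (1/100)·10 = 77/20
Expected profit = 77/20 − 2 = 37/20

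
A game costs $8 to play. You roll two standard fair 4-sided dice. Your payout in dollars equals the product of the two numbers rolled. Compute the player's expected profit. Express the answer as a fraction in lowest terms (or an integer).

-7/4 dollars

Distribution of the product of the two numbers rolled: 1 w.p. 1/16, 2 w.p. 1/8, 3 w.p. 1/8, 4 w.p. 3/16, 6 w.p. 1/8, 8 w.p. 1/8, …
E[payout] = (1/16)·1 + (1/8)·2 + (1/8)·3 + (3/16)·4 + (1/8)·6 + (1/8)·8 + (1/16)·9 + (1/8)·12 + (1/16)·16 = 25/4
Expected profit = 25/4 − 8 = -7/4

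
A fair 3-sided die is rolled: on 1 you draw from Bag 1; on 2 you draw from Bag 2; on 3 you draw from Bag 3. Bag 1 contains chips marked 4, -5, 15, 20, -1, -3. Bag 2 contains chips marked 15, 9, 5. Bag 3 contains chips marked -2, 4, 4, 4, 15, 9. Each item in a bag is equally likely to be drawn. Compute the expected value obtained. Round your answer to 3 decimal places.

6.778

E[X | Bag 1] = (4 − 5 + 15 + 20 − 1 − 3)/6 = 5
E[X | Bag 2] = (15 + 9 + 5)/3 = 29/3
E[X | Bag 3] = (-2 + 4 + 4 + 4 + 15 + 9)/6 = 17/3
E[X] = (1/3)·5 + (1/3)·29/3 + (1/3)·17/3 = 61/9 ≈ 6.778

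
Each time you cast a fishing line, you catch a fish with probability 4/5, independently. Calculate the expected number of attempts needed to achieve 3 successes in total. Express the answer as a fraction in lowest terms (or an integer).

15/4

By linearity (sum of 3 independent geometric waits), E[trials] = 3/p = 3/(4/5) = 15/4.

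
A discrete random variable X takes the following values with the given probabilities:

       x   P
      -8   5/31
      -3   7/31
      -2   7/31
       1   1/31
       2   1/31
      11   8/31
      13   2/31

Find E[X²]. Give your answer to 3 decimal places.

E[X²] = (5/31)·64 + (7/31)·9 + (7/31)·4 + (1/31)·1 + (1/31)·4 + (8/31)·121 + (2/31)·169
     = 1722/31 ≈ 55.548

55.548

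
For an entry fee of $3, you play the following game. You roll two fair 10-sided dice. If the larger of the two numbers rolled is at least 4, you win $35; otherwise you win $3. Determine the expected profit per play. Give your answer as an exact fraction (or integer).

728/25 dollars

E[payout] = (9/100)·3 + (91/100)·35 = 803/25
Expected profit = 803/25 − 3 = 728/25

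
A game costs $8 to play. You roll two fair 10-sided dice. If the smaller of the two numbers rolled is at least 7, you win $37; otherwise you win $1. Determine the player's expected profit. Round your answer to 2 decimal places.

-$1.24

E[payout] = (21/25)·1 + (4/25)·37 = 169/25
Expected profit = 169/25 − 8 = -31/25 ≈ -$1.24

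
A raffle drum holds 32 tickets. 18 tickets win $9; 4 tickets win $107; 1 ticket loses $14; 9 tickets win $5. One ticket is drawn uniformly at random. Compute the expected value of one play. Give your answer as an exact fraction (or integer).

E[payout] = (18/32)·9 + (4/32)·107 + (1/32)·(-14) + (9/32)·5 = 621/32

621/32 dollars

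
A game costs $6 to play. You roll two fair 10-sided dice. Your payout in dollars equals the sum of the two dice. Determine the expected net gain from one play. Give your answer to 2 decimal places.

$5.00

Distribution of the sum of the two dice: 2 w.p. 1/100, 3 w.p. 1/50, 4 w.p. 3/100, 5 w.p. 1/25, 6 w.p. 1/20, 7 w.p. 3/50, …
E[payout] = (1/100)·2 + (1/50)·3 + (3/100)·4 + (1/25)·5 + (1/20)·6 + (3/50)·7 + (7/100)·8 + (2/25)·9 + (9/100)·10 + (1/10)·11 + (9/100)·12 + (2/25)·13 + (7/100)·14 + (3/50)·15 + (1/20)·16 + (1/25)·17 + (3/100)·18 + (1/50)·19 + (1/100)·20 = 11
Expected profit = 11 − 6 = 5 ≈ $5.00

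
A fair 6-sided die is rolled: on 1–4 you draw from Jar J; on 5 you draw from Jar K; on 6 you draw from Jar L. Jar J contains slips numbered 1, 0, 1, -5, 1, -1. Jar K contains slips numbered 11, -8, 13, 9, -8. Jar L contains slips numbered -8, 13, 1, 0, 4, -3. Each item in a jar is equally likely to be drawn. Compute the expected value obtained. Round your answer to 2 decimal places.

E[X | Jar J] = (1 + 0 + 1 − 5 + 1 − 1)/6 = -1/2
E[X | Jar K] = (11 − 8 + 13 + 9 − 8)/5 = 17/5
E[X | Jar L] = (-8 + 13 + 1 + 0 + 4 − 3)/6 = 7/6
E[X] = (2/3)·(-1/2) + (1/6)·17/5 + (1/6)·7/6 = 77/180 ≈ 0.43

0.43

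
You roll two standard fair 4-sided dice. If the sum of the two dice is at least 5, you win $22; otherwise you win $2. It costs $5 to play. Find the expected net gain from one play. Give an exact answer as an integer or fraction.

19/2 dollars

E[payout] = (3/8)·2 + (5/8)·22 = 29/2
Expected profit = 29/2 − 5 = 19/2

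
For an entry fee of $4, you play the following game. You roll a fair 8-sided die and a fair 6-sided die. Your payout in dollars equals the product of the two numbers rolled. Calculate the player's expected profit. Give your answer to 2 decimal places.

$11.75

Distribution of the product of the two numbers rolled: 1 w.p. 1/48, 2 w.p. 1/24, 3 w.p. 1/24, 4 w.p. 1/16, 5 w.p. 1/24, 6 w.p. 1/12, …
E[payout] = (1/48)·1 + (1/24)·2 + (1/24)·3 + (1/16)·4 + (1/24)·5 + (1/12)·6 + (1/48)·7 + (1/16)·8 + (1/48)·9 + (1/24)·10 + (1/12)·12 + (1/48)·14 + (1/24)·15 + (1/24)·16 + (1/24)·18 + (1/24)·20 + (1/48)·21 + (1/16)·24 + (1/48)·25 + (1/48)·28 + (1/24)·30 + (1/48)·32 + (1/48)·35 + (1/48)·36 + (1/48)·40 + (1/48)·42 + (1/48)·48 = 63/4
Expected profit = 63/4 − 4 = 47/4 ≈ $11.75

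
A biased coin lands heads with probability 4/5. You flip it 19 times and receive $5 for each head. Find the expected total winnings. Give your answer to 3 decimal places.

$76.000

E[#heads] = 19·4/5 = 76/5 (linearity over flips).
E[winnings] = 5·76/5 = 76.
≈ 76.000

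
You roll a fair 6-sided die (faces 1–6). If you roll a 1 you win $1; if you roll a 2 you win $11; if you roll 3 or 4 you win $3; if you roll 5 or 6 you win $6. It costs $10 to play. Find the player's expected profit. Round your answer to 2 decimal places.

-$5.00

E[payout] = (1/6)·1 + (1/3)·3 + (1/3)·6 + (1/6)·11 = 5
Expected profit = 5 − 10 = -5 ≈ -$5.00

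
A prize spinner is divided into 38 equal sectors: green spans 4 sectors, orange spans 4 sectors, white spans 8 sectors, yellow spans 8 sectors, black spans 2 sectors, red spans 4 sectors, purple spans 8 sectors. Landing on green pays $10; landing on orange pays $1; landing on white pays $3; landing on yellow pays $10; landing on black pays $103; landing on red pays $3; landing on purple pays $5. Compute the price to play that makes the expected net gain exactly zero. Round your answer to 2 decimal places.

$10.68

E[payout] = (4/38)·10 + (4/38)·1 + (8/38)·3 + (8/38)·10 + (2/38)·103 + (4/38)·3 + (8/38)·5 = 203/19
Fair fee = E[payout] = 203/19 ≈ $10.68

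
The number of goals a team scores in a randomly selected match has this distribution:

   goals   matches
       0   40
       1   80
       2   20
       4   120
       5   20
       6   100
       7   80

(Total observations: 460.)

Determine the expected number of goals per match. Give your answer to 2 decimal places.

Total = 460, so P(goals=0) = 40/460, etc.
E[X] = (2/23)·0 + (4/23)·1 + (1/23)·2 + (6/23)·4 + (1/23)·5 + (5/23)·6 + (4/23)·7
     = 93/23 ≈ 4.04

4.04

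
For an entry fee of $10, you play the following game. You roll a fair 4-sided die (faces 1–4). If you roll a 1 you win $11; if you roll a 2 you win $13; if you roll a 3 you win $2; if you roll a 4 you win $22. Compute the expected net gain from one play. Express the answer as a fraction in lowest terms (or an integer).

$2

E[payout] = (1/4)·2 + (1/4)·11 + (1/4)·13 + (1/4)·22 = 12
Expected profit = 12 − 10 = 2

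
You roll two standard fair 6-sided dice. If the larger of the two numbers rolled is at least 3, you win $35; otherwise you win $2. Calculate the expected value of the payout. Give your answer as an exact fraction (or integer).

E[payout] = (1/9)·2 + (8/9)·35 = 94/3

94/3 dollars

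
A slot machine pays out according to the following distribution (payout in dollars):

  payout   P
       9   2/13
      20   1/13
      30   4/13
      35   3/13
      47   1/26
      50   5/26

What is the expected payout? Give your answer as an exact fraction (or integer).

823/26 dollars

E[X] = (2/13)·9 + (1/13)·20 + (4/13)·30 + (3/13)·35 + (1/26)·47 + (5/26)·50
     = 823/26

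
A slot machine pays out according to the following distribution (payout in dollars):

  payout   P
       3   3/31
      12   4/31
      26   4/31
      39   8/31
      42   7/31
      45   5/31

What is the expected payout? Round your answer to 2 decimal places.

E[X] = (3/31)·3 + (4/31)·12 + (4/31)·26 + (8/31)·39 + (7/31)·42 + (5/31)·45
     = 32 ≈ 32.00

$32.00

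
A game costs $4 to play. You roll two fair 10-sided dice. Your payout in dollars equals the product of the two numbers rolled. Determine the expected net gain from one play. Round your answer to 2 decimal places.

Distribution of the product of the two numbers rolled: 1 w.p. 1/100, 2 w.p. 1/50, 3 w.p. 1/50, 4 w.p. 3/100, 5 w.p. 1/50, 6 w.p. 1/25, …
E[payout] = (1/100)·1 + (1/50)·2 + (1/50)·3 + (3/100)·4 + (1/50)·5 + (1/25)·6 + (1/50)·7 + (1/25)·8 + (3/100)·9 + (1/25)·10 + (1/25)·12 + (1/50)·14 + (1/50)·15 + (3/100)·16 + (1/25)·18 + (1/25)·20 + (1/50)·21 + (1/25)·24 + (1/100)·25 + (1/50)·27 + (1/50)·28 + (1/25)·30 + (1/50)·32 + (1/50)·35 + (3/100)·36 + (1/25)·40 + (1/50)·42 + (1/50)·45 + (1/50)·48 + (1/100)·49 + (1/50)·50 + (1/50)·54 + (1/50)·56 + (1/50)·60 + (1/50)·63 + (1/100)·64 + (1/50)·70 + (1/50)·72 + (1/50)·80 + (1/100)·81 + (1/50)·90 + (1/100)·100 = 121/4
Expected profit = 121/4 − 4 = 105/4 ≈ $26.25

$26.25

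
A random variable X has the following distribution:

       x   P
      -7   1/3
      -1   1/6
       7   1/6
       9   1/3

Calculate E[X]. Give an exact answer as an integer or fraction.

5/3

E[X] = (1/3)·(-7) + (1/6)·(-1) + (1/6)·7 + (1/3)·9
     = 5/3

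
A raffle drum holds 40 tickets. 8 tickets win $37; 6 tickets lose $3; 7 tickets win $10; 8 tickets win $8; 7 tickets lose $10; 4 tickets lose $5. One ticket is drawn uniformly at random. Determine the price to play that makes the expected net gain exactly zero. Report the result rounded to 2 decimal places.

$8.05

E[payout] = (8/40)·37 + (6/40)·(-3) + (7/40)·10 + (8/40)·8 + (7/40)·(-10) + (4/40)·(-5) = 161/20
Fair fee = E[payout] = 161/20 ≈ $8.05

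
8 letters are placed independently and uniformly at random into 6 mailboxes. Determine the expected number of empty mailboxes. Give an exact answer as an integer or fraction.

390625/279936

Let Xⱼ=1 if mailbox j is empty. P(Xⱼ=1) = ((6-1)/6)^8 = 390625/1679616.
By linearity, E[#empty] = 6·390625/1679616 = 390625/279936.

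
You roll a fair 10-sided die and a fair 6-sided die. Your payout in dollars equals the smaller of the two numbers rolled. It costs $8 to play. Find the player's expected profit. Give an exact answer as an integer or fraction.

Distribution of the smaller of the two numbers rolled: 1 w.p. 1/4, 2 w.p. 13/60, 3 w.p. 11/60, 4 w.p. 3/20, 5 w.p. 7/60, 6 w.p. 1/12
E[payout] = (1/4)·1 + (13/60)·2 + (11/60)·3 + (3/20)·4 + (7/60)·5 + (1/12)·6 = 35/12
Expected profit = 35/12 − 8 = -61/12

-61/12 dollars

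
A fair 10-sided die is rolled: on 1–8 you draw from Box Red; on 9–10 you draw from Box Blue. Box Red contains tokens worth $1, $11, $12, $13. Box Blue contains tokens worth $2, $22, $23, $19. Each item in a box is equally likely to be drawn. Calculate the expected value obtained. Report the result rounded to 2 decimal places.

E[X | Box Red] = (1 + 11 + 12 + 13)/4 = 37/4
E[X | Box Blue] = (2 + 22 + 23 + 19)/4 = 33/2
E[X] = (4/5)·37/4 + (1/5)·33/2 = 107/10 ≈ 10.70

$10.70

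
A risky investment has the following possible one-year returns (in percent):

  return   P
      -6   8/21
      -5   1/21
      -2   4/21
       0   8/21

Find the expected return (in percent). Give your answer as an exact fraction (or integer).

-61/21

E[X] = (8/21)·(-6) + (1/21)·(-5) + (4/21)·(-2) + (8/21)·0
     = -61/21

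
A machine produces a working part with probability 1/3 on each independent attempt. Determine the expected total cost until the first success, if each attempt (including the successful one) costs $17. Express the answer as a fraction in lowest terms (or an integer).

E[#attempts] = 1/p = 3; E[cost] = 17·3 = 51.

$51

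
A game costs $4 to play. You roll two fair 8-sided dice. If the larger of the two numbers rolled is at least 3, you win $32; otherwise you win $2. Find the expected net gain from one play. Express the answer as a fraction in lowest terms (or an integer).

209/8 dollars

E[payout] = (1/16)·2 + (15/16)·32 = 241/8
Expected profit = 241/8 − 4 = 209/8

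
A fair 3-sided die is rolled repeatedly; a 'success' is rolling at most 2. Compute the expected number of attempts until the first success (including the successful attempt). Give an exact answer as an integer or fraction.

For a geometric distribution, E[trials] = 1/p = 1/(2/3) = 3/2.

3/2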